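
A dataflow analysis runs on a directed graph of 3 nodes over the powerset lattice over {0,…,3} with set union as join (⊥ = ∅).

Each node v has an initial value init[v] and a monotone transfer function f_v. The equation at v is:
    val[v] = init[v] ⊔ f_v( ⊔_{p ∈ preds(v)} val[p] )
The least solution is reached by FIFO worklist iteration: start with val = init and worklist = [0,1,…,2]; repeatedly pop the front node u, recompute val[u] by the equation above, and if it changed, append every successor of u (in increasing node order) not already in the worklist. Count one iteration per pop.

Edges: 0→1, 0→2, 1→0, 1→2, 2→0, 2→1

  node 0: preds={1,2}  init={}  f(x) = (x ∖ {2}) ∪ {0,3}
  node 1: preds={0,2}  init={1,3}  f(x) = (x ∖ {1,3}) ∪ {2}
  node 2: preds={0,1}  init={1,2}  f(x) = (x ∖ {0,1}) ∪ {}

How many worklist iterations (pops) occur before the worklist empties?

Iteration log — 5 steps:
  step 1. node 0  ⊔preds={1,2,3}  new={0,1,3}  old={}  +wl: 
  step 2. node 1  ⊔preds={0,1,2,3}  new={0,1,2,3}  old={1,3}  +wl: 0
  step 3. node 2  ⊔preds={0,1,2,3}  new={1,2,3}  old={1,2}  +wl: 1
  step 4. node 0  ⊔preds={0,1,2,3}  new={0,1,3}  stable
  step 5. node 1  ⊔preds={0,1,2,3}  new={0,1,2,3}  stable

Least fixpoint reached:
  node 0: {0,1,3}
  node 1: {0,1,2,3}
  node 2: {1,2,3}

5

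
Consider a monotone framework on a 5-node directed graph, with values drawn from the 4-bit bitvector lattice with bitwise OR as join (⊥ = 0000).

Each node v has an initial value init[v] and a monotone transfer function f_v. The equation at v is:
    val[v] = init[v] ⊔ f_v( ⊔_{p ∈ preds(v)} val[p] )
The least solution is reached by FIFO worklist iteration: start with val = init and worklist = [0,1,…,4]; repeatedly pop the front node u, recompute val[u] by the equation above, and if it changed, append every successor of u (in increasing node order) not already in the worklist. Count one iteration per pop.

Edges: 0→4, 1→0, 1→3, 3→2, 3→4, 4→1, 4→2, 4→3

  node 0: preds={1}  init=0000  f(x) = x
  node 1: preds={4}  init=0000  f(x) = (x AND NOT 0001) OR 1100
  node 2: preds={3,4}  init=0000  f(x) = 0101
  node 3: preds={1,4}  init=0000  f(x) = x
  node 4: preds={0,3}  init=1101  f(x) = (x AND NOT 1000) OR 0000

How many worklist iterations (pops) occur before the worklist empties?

8

Worklist (8 pops):
  #1 pop 0: in=0000 → 0000 (no change)
  #2 pop 1: in=1101 → 1100 (was 0000); enqueue [0]
  #3 pop 2: in=1101 → 0101 (was 0000); enqueue []
  #4 pop 3: in=1101 → 1101 (was 0000); enqueue [2]
  #5 pop 4: in=1101 → 1101 (no change)
  #6 pop 0: in=1100 → 1100 (was 0000); enqueue [4]
  #7 pop 2: in=1101 → 0101 (no change)
  #8 pop 4: in=1101 → 1101 (no change)

Fixpoint:
  val[0] = 1100
  val[1] = 1100
  val[2] = 0101
  val[3] = 1101
  val[4] = 1101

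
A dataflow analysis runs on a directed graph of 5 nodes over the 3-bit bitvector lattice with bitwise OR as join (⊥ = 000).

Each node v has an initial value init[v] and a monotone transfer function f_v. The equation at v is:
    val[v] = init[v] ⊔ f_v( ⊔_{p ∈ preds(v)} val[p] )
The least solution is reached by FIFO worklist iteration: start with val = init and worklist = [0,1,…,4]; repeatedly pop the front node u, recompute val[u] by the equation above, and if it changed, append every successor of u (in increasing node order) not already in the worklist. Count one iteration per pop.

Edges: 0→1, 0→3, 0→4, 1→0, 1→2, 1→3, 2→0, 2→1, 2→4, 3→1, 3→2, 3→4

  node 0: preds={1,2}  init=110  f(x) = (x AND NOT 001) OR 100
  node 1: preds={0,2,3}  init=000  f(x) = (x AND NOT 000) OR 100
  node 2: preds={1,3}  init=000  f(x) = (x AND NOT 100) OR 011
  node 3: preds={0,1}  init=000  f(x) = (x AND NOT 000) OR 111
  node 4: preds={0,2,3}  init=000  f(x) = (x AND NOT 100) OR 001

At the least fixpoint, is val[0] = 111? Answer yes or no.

Trace (10 dequeues):
  [1] u=0 | in 000 | out 110 | ==
  [2] u=1 | in 110 | out 110 | prev 000 | push {0}
  [3] u=2 | in 110 | out 011 | prev 000 | push {1}
  [4] u=3 | in 110 | out 111 | prev 000 | push {2}
  [5] u=4 | in 111 | out 011 | prev 000 | push {}
  [6] u=0 | in 111 | out 110 | ==
  [7] u=1 | in 111 | out 111 | prev 110 | push {0,3}
  [8] u=2 | in 111 | out 011 | ==
  [9] u=0 | in 111 | out 110 | ==
  [10] u=3 | in 111 | out 111 | ==

Converged values:
  [0] 110
  [1] 111
  [2] 011
  [3] 111
  [4] 011

no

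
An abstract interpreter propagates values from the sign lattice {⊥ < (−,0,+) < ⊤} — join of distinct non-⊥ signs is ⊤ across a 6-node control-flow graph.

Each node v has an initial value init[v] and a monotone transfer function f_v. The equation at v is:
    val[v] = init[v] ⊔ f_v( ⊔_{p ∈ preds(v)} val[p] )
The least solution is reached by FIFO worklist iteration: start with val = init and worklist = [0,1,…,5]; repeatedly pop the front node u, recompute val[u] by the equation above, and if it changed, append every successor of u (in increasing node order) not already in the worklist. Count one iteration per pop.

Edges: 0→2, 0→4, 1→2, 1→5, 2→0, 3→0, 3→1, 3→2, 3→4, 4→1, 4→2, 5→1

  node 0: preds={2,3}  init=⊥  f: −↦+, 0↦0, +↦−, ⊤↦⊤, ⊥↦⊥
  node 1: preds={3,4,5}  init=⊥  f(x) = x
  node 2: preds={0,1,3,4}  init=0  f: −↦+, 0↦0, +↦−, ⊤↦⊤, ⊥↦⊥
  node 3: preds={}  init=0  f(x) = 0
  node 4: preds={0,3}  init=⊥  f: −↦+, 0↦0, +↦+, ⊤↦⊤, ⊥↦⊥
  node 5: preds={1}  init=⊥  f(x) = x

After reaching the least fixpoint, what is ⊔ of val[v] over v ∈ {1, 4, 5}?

0

Worklist (8 pops):
  #1 pop 0: in=0 → 0 (was ⊥); enqueue []
  #2 pop 1: in=0 → 0 (was ⊥); enqueue []
  #3 pop 2: in=0 → 0 (no change)
  #4 pop 3: in=⊥ → 0 (no change)
  #5 pop 4: in=0 → 0 (was ⊥); enqueue [1,2]
  #6 pop 5: in=0 → 0 (was ⊥); enqueue []
  #7 pop 1: in=0 → 0 (no change)
  #8 pop 2: in=0 → 0 (no change)

Fixpoint:
  val[0] = 0
  val[1] = 0
  val[2] = 0
  val[3] = 0
  val[4] = 0
  val[5] = 0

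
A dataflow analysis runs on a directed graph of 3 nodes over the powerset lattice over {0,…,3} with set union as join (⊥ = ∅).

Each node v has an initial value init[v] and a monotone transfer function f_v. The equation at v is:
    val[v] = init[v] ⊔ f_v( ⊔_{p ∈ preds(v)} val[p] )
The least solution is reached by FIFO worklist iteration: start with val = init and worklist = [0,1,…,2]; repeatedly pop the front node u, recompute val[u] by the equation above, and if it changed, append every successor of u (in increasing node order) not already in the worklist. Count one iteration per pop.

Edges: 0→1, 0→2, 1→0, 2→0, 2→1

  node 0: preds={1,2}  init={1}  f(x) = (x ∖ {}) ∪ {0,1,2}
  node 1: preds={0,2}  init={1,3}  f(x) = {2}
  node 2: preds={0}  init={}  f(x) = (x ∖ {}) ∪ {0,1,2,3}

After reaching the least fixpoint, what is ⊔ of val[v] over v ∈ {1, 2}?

Trace (5 dequeues):
  [1] u=0 | in {1,3} | out {0,1,2,3} | prev {1} | push {}
  [2] u=1 | in {0,1,2,3} | out {1,2,3} | prev {1,3} | push {0}
  [3] u=2 | in {0,1,2,3} | out {0,1,2,3} | prev {} | push {1}
  [4] u=0 | in {0,1,2,3} | out {0,1,2,3} | ==
  [5] u=1 | in {0,1,2,3} | out {1,2,3} | ==

Converged values:
  [0] {0,1,2,3}
  [1] {1,2,3}
  [2] {0,1,2,3}

{0,1,2,3}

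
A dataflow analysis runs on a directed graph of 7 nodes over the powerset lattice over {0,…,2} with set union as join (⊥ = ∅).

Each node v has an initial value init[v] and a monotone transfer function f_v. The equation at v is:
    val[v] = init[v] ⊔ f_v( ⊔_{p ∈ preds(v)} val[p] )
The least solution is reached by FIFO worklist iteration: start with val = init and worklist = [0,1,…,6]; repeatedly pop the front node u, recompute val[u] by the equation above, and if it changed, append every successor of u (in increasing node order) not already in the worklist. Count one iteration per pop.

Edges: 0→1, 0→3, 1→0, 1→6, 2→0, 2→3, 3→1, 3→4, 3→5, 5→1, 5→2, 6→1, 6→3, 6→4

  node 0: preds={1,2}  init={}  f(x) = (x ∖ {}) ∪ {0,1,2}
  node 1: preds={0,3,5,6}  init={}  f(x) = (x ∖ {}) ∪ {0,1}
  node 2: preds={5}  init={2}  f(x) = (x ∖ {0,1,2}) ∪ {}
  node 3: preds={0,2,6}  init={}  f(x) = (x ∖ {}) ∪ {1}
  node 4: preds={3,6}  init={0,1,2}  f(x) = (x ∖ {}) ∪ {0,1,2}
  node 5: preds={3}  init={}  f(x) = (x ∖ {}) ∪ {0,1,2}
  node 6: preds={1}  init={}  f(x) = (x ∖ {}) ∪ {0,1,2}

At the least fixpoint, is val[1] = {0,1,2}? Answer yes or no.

Trace (12 dequeues):
  [1] u=0 | in {2} | out {0,1,2} | prev {} | push {}
  [2] u=1 | in {0,1,2} | out {0,1,2} | prev {} | push {0}
  [3] u=2 | in {} | out {2} | ==
  [4] u=3 | in {0,1,2} | out {0,1,2} | prev {} | push {1}
  [5] u=4 | in {0,1,2} | out {0,1,2} | ==
  [6] u=5 | in {0,1,2} | out {0,1,2} | prev {} | push {2}
  [7] u=6 | in {0,1,2} | out {0,1,2} | prev {} | push {3,4}
  [8] u=0 | in {0,1,2} | out {0,1,2} | ==
  [9] u=1 | in {0,1,2} | out {0,1,2} | ==
  [10] u=2 | in {0,1,2} | out {2} | ==
  [11] u=3 | in {0,1,2} | out {0,1,2} | ==
  [12] u=4 | in {0,1,2} | out {0,1,2} | ==

Converged values:
  [0] {0,1,2}
  [1] {0,1,2}
  [2] {2}
  [3] {0,1,2}
  [4] {0,1,2}
  [5] {0,1,2}
  [6] {0,1,2}

yes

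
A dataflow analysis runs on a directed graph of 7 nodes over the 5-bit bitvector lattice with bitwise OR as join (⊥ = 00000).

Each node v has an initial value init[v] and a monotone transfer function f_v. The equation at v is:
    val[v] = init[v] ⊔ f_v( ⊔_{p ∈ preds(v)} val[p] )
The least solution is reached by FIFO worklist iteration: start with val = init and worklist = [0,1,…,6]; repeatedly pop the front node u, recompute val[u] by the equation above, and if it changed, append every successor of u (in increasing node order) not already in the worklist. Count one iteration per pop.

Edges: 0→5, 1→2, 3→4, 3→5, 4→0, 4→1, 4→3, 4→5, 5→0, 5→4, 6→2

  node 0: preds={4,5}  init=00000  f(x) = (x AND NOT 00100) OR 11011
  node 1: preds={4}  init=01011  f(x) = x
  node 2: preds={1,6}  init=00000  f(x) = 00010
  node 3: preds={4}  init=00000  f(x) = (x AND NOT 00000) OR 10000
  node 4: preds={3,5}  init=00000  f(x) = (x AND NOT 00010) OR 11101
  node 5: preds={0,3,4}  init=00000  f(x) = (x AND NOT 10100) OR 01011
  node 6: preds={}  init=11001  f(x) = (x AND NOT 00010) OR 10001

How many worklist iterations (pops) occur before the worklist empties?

Trace (13 dequeues):
  [1] u=0 | in 00000 | out 11011 | prev 00000 | push {}
  [2] u=1 | in 00000 | out 01011 | ==
  [3] u=2 | in 11011 | out 00010 | prev 00000 | push {}
  [4] u=3 | in 00000 | out 10000 | prev 00000 | push {}
  [5] u=4 | in 10000 | out 11101 | prev 00000 | push {0,1,3}
  [6] u=5 | in 11111 | out 01011 | prev 00000 | push {4}
  [7] u=6 | in 00000 | out 11001 | ==
  [8] u=0 | in 11111 | out 11011 | ==
  [9] u=1 | in 11101 | out 11111 | prev 01011 | push {2}
  [10] u=3 | in 11101 | out 11101 | prev 10000 | push {5}
  [11] u=4 | in 11111 | out 11101 | ==
  [12] u=2 | in 11111 | out 00010 | ==
  [13] u=5 | in 11111 | out 01011 | ==

Converged values:
  [0] 11011
  [1] 11111
  [2] 00010
  [3] 11101
  [4] 11101
  [5] 01011
  [6] 11001

13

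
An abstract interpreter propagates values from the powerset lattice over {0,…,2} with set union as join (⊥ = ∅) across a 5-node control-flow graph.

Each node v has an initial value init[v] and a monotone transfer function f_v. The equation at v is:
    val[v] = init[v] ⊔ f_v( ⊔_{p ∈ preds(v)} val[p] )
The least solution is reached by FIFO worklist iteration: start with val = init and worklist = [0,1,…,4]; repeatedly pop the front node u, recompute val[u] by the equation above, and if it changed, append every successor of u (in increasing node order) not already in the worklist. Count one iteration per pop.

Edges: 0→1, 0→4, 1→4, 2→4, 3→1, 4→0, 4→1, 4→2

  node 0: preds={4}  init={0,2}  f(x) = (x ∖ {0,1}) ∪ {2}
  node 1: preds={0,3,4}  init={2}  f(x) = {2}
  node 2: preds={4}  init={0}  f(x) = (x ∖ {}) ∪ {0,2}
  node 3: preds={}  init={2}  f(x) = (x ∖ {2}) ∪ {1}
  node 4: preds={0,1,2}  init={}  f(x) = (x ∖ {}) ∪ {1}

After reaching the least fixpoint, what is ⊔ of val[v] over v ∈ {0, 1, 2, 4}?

{0,1,2}

Worklist (9 pops):
  #1 pop 0: in={} → {0,2} (no change)
  #2 pop 1: in={0,2} → {2} (no change)
  #3 pop 2: in={} → {0,2} (was {0}); enqueue []
  #4 pop 3: in={} → {1,2} (was {2}); enqueue [1]
  #5 pop 4: in={0,2} → {0,1,2} (was {}); enqueue [0,2]
  #6 pop 1: in={0,1,2} → {2} (no change)
  #7 pop 0: in={0,1,2} → {0,2} (no change)
  #8 pop 2: in={0,1,2} → {0,1,2} (was {0,2}); enqueue [4]
  #9 pop 4: in={0,1,2} → {0,1,2} (no change)

Fixpoint:
  val[0] = {0,2}
  val[1] = {2}
  val[2] = {0,1,2}
  val[3] = {1,2}
  val[4] = {0,1,2}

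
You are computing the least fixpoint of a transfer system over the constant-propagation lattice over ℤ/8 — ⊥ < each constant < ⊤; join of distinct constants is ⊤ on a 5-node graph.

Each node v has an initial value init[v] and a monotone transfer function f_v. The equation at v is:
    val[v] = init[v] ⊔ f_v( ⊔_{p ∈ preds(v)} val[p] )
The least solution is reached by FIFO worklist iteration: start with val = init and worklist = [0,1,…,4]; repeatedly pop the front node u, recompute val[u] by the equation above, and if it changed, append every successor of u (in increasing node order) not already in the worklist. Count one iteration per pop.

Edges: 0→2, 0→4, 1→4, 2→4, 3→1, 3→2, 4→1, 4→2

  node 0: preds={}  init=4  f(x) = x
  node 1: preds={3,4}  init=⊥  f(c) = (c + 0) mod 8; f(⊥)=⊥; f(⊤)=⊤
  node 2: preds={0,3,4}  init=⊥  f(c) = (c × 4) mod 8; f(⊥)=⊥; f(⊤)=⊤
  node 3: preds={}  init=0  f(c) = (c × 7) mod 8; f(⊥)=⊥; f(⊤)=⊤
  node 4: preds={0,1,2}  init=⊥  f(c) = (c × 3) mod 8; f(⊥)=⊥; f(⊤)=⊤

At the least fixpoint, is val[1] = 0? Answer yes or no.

Iteration log — 8 steps:
  step 1. node 0  ⊔preds=⊥  new=4  stable
  step 2. node 1  ⊔preds=0  new=0  old=⊥  +wl: 
  step 3. node 2  ⊔preds=⊤  new=⊤  old=⊥  +wl: 
  step 4. node 3  ⊔preds=⊥  new=0  stable
  step 5. node 4  ⊔preds=⊤  new=⊤  old=⊥  +wl: 1,2
  step 6. node 1  ⊔preds=⊤  new=⊤  old=0  +wl: 4
  step 7. node 2  ⊔preds=⊤  new=⊤  stable
  step 8. node 4  ⊔preds=⊤  new=⊤  stable

Least fixpoint reached:
  node 0: 4
  node 1: ⊤
  node 2: ⊤
  node 3: 0
  node 4: ⊤

no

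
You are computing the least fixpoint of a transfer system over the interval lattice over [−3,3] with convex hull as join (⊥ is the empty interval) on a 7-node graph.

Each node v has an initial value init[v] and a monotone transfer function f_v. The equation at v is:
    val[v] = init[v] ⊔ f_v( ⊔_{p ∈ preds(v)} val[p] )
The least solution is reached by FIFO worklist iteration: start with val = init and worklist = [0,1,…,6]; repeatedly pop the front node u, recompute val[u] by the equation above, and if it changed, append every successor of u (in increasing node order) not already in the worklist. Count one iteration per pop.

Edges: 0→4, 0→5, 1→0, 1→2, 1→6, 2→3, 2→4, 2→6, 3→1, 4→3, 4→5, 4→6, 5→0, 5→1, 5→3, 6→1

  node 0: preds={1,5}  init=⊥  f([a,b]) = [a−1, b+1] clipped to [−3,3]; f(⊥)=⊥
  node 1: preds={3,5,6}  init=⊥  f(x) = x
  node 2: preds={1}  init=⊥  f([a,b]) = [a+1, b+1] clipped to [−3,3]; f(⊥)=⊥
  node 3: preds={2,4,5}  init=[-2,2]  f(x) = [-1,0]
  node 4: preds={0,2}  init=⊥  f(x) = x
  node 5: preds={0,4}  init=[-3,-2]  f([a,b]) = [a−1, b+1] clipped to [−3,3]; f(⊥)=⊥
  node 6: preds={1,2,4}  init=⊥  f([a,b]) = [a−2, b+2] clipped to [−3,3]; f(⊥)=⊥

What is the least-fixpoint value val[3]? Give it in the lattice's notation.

[-2,2]

Worklist (15 pops):
  #1 pop 0: in=[-3,-2] → [-3,-1] (was ⊥); enqueue []
  #2 pop 1: in=[-3,2] → [-3,2] (was ⊥); enqueue [0]
  #3 pop 2: in=[-3,2] → [-2,3] (was ⊥); enqueue []
  #4 pop 3: in=[-3,3] → [-2,2] (no change)
  #5 pop 4: in=[-3,3] → [-3,3] (was ⊥); enqueue [3]
  #6 pop 5: in=[-3,3] → [-3,3] (was [-3,-2]); enqueue [1]
  #7 pop 6: in=[-3,3] → [-3,3] (was ⊥); enqueue []
  #8 pop 0: in=[-3,3] → [-3,3] (was [-3,-1]); enqueue [4,5]
  #9 pop 3: in=[-3,3] → [-2,2] (no change)
  #10 pop 1: in=[-3,3] → [-3,3] (was [-3,2]); enqueue [0,2,6]
  #11 pop 4: in=[-3,3] → [-3,3] (no change)
  #12 pop 5: in=[-3,3] → [-3,3] (no change)
  #13 pop 0: in=[-3,3] → [-3,3] (no change)
  #14 pop 2: in=[-3,3] → [-2,3] (no change)
  #15 pop 6: in=[-3,3] → [-3,3] (no change)

Fixpoint:
  val[0] = [-3,3]
  val[1] = [-3,3]
  val[2] = [-2,3]
  val[3] = [-2,2]
  val[4] = [-3,3]
  val[5] = [-3,3]
  val[6] = [-3,3]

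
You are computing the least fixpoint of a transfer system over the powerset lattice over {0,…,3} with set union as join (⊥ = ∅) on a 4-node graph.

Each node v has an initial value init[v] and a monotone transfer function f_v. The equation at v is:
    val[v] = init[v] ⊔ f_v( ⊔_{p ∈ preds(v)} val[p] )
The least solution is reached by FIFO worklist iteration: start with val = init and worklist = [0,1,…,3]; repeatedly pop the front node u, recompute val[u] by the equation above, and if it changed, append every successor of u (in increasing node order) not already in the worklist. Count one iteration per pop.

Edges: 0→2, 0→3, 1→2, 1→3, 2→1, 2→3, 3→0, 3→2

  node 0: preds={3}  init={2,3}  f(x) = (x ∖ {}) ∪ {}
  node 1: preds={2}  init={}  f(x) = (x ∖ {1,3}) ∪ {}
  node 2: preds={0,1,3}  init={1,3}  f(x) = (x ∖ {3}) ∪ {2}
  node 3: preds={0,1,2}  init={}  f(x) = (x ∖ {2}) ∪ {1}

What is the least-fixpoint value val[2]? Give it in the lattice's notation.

{1,2,3}

Worklist (8 pops):
  #1 pop 0: in={} → {2,3} (no change)
  #2 pop 1: in={1,3} → {} (no change)
  #3 pop 2: in={2,3} → {1,2,3} (was {1,3}); enqueue [1]
  #4 pop 3: in={1,2,3} → {1,3} (was {}); enqueue [0,2]
  #5 pop 1: in={1,2,3} → {2} (was {}); enqueue [3]
  #6 pop 0: in={1,3} → {1,2,3} (was {2,3}); enqueue []
  #7 pop 2: in={1,2,3} → {1,2,3} (no change)
  #8 pop 3: in={1,2,3} → {1,3} (no change)

Fixpoint:
  val[0] = {1,2,3}
  val[1] = {2}
  val[2] = {1,2,3}
  val[3] = {1,3}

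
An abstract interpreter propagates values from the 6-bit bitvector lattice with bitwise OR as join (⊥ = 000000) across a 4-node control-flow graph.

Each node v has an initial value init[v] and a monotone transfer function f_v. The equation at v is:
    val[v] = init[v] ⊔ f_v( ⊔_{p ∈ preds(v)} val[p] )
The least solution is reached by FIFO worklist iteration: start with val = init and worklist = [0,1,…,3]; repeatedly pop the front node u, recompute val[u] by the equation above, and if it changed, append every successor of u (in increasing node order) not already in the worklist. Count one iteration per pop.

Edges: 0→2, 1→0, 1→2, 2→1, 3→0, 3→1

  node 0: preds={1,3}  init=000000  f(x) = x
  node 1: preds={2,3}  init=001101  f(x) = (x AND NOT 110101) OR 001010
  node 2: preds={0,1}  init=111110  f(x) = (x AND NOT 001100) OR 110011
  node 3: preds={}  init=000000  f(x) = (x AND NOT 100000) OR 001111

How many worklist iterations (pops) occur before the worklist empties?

7

Worklist (7 pops):
  #1 pop 0: in=001101 → 001101 (was 000000); enqueue []
  #2 pop 1: in=111110 → 001111 (was 001101); enqueue [0]
  #3 pop 2: in=001111 → 111111 (was 111110); enqueue [1]
  #4 pop 3: in=000000 → 001111 (was 000000); enqueue []
  #5 pop 0: in=001111 → 001111 (was 001101); enqueue [2]
  #6 pop 1: in=111111 → 001111 (no change)
  #7 pop 2: in=001111 → 111111 (no change)

Fixpoint:
  val[0] = 001111
  val[1] = 001111
  val[2] = 111111
  val[3] = 001111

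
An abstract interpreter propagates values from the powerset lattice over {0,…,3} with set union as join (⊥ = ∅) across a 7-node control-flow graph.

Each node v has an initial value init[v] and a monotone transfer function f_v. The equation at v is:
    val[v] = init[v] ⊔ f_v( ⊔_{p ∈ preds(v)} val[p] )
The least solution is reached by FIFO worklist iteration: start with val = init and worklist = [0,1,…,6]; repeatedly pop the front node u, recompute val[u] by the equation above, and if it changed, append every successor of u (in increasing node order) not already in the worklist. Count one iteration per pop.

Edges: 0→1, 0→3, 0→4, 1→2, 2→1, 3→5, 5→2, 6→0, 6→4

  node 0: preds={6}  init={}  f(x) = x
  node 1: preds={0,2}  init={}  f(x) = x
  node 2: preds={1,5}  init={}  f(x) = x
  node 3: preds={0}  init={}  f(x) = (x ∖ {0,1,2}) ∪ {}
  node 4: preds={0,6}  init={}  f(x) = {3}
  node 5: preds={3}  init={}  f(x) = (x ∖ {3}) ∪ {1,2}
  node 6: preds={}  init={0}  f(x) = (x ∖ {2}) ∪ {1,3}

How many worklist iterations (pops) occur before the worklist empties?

Trace (16 dequeues):
  [1] u=0 | in {0} | out {0} | prev {} | push {}
  [2] u=1 | in {0} | out {0} | prev {} | push {}
  [3] u=2 | in {0} | out {0} | prev {} | push {1}
  [4] u=3 | in {0} | out {} | ==
  [5] u=4 | in {0} | out {3} | prev {} | push {}
  [6] u=5 | in {} | out {1,2} | prev {} | push {2}
  [7] u=6 | in {} | out {0,1,3} | prev {0} | push {0,4}
  [8] u=1 | in {0} | out {0} | ==
  [9] u=2 | in {0,1,2} | out {0,1,2} | prev {0} | push {1}
  [10] u=0 | in {0,1,3} | out {0,1,3} | prev {0} | push {3}
  [11] u=4 | in {0,1,3} | out {3} | ==
  [12] u=1 | in {0,1,2,3} | out {0,1,2,3} | prev {0} | push {2}
  [13] u=3 | in {0,1,3} | out {3} | prev {} | push {5}
  [14] u=2 | in {0,1,2,3} | out {0,1,2,3} | prev {0,1,2} | push {1}
  [15] u=5 | in {3} | out {1,2} | ==
  [16] u=1 | in {0,1,2,3} | out {0,1,2,3} | ==

Converged values:
  [0] {0,1,3}
  [1] {0,1,2,3}
  [2] {0,1,2,3}
  [3] {3}
  [4] {3}
  [5] {1,2}
  [6] {0,1,3}

16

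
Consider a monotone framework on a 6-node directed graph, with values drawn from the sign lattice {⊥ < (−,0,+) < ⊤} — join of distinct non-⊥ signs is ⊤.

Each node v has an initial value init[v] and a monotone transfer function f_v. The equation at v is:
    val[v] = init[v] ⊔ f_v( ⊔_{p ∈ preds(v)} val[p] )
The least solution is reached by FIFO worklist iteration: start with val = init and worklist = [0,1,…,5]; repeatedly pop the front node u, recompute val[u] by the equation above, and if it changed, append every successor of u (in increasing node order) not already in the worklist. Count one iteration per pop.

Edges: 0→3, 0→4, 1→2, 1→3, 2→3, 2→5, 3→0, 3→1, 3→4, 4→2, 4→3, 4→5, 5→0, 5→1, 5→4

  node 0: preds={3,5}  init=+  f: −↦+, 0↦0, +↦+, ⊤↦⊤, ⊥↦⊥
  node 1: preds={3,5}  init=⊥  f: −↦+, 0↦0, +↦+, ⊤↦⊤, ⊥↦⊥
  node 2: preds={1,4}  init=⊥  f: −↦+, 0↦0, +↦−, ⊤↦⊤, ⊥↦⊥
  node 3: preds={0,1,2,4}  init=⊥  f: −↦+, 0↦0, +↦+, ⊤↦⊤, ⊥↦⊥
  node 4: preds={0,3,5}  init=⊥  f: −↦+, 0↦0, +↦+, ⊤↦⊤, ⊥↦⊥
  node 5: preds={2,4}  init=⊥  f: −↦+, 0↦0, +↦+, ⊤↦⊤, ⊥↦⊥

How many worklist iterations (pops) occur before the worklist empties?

Worklist (18 pops):
  #1 pop 0: in=⊥ → + (no change)
  #2 pop 1: in=⊥ → ⊥ (no change)
  #3 pop 2: in=⊥ → ⊥ (no change)
  #4 pop 3: in=+ → + (was ⊥); enqueue [0,1]
  #5 pop 4: in=+ → + (was ⊥); enqueue [2,3]
  #6 pop 5: in=+ → + (was ⊥); enqueue [4]
  #7 pop 0: in=+ → + (no change)
  #8 pop 1: in=+ → + (was ⊥); enqueue []
  #9 pop 2: in=+ → − (was ⊥); enqueue [5]
  #10 pop 3: in=⊤ → ⊤ (was +); enqueue [0,1]
  #11 pop 4: in=⊤ → ⊤ (was +); enqueue [2,3]
  #12 pop 5: in=⊤ → ⊤ (was +); enqueue [4]
  #13 pop 0: in=⊤ → ⊤ (was +); enqueue []
  #14 pop 1: in=⊤ → ⊤ (was +); enqueue []
  #15 pop 2: in=⊤ → ⊤ (was −); enqueue [5]
  #16 pop 3: in=⊤ → ⊤ (no change)
  #17 pop 4: in=⊤ → ⊤ (no change)
  #18 pop 5: in=⊤ → ⊤ (no change)

Fixpoint:
  val[0] = ⊤
  val[1] = ⊤
  val[2] = ⊤
  val[3] = ⊤
  val[4] = ⊤
  val[5] = ⊤

18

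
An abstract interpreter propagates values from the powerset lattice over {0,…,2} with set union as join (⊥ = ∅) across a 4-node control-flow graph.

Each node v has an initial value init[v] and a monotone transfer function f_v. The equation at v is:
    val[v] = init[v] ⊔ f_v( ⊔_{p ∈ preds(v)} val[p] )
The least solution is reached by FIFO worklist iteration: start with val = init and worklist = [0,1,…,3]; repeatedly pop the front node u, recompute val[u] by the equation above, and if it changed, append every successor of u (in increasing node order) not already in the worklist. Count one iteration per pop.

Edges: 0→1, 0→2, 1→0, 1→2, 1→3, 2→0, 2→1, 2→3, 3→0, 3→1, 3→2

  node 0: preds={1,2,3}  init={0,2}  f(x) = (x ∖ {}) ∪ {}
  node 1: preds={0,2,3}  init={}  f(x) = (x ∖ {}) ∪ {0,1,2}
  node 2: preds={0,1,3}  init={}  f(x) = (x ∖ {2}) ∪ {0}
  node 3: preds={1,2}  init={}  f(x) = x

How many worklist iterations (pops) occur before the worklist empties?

Worklist (7 pops):
  #1 pop 0: in={} → {0,2} (no change)
  #2 pop 1: in={0,2} → {0,1,2} (was {}); enqueue [0]
  #3 pop 2: in={0,1,2} → {0,1} (was {}); enqueue [1]
  #4 pop 3: in={0,1,2} → {0,1,2} (was {}); enqueue [2]
  #5 pop 0: in={0,1,2} → {0,1,2} (was {0,2}); enqueue []
  #6 pop 1: in={0,1,2} → {0,1,2} (no change)
  #7 pop 2: in={0,1,2} → {0,1} (no change)

Fixpoint:
  val[0] = {0,1,2}
  val[1] = {0,1,2}
  val[2] = {0,1}
  val[3] = {0,1,2}

7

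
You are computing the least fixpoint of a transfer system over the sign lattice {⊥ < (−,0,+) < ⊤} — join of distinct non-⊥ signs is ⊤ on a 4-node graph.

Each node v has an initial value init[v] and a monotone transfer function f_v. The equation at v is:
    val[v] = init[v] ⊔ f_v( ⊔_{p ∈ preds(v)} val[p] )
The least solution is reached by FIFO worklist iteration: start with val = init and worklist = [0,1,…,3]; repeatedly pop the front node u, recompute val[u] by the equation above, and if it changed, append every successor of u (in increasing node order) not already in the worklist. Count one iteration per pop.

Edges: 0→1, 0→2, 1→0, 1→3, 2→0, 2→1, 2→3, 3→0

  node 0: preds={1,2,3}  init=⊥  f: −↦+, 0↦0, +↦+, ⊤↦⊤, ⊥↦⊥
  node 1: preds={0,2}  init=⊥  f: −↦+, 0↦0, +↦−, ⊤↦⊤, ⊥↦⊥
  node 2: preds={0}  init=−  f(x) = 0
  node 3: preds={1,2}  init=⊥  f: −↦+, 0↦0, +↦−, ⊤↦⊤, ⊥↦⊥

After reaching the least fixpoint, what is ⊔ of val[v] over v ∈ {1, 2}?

⊤

Worklist (7 pops):
  #1 pop 0: in=− → + (was ⊥); enqueue []
  #2 pop 1: in=⊤ → ⊤ (was ⊥); enqueue [0]
  #3 pop 2: in=+ → ⊤ (was −); enqueue [1]
  #4 pop 3: in=⊤ → ⊤ (was ⊥); enqueue []
  #5 pop 0: in=⊤ → ⊤ (was +); enqueue [2]
  #6 pop 1: in=⊤ → ⊤ (no change)
  #7 pop 2: in=⊤ → ⊤ (no change)

Fixpoint:
  val[0] = ⊤
  val[1] = ⊤
  val[2] = ⊤
  val[3] = ⊤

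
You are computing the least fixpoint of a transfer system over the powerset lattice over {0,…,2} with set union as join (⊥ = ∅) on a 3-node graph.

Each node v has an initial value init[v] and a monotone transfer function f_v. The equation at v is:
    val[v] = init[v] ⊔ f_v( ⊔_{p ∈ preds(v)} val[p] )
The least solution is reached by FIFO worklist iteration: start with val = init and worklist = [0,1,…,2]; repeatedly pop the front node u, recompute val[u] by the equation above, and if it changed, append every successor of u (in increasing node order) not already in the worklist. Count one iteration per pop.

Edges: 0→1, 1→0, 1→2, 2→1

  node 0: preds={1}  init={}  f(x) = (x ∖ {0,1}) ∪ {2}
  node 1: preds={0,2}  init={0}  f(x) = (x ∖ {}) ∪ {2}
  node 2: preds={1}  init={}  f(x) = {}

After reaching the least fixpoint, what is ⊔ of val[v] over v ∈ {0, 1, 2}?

Worklist (4 pops):
  #1 pop 0: in={0} → {2} (was {}); enqueue []
  #2 pop 1: in={2} → {0,2} (was {0}); enqueue [0]
  #3 pop 2: in={0,2} → {} (no change)
  #4 pop 0: in={0,2} → {2} (no change)

Fixpoint:
  val[0] = {2}
  val[1] = {0,2}
  val[2] = {}

{0,2}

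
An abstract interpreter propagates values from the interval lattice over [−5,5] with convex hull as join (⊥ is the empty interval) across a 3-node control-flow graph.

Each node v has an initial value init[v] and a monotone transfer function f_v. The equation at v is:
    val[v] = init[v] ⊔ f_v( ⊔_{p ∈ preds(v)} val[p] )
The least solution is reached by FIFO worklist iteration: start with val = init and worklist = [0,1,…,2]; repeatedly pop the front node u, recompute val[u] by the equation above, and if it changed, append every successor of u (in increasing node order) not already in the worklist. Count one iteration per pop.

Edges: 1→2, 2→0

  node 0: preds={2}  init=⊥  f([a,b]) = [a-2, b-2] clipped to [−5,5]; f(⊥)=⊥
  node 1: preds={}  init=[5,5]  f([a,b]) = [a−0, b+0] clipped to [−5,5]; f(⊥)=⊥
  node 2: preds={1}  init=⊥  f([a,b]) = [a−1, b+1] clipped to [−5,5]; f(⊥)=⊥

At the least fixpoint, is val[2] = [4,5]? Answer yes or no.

yes

Trace (4 dequeues):
  [1] u=0 | in ⊥ | out ⊥ | ==
  [2] u=1 | in ⊥ | out [5,5] | ==
  [3] u=2 | in [5,5] | out [4,5] | prev ⊥ | push {0}
  [4] u=0 | in [4,5] | out [2,3] | prev ⊥ | push {}

Converged values:
  [0] [2,3]
  [1] [5,5]
  [2] [4,5]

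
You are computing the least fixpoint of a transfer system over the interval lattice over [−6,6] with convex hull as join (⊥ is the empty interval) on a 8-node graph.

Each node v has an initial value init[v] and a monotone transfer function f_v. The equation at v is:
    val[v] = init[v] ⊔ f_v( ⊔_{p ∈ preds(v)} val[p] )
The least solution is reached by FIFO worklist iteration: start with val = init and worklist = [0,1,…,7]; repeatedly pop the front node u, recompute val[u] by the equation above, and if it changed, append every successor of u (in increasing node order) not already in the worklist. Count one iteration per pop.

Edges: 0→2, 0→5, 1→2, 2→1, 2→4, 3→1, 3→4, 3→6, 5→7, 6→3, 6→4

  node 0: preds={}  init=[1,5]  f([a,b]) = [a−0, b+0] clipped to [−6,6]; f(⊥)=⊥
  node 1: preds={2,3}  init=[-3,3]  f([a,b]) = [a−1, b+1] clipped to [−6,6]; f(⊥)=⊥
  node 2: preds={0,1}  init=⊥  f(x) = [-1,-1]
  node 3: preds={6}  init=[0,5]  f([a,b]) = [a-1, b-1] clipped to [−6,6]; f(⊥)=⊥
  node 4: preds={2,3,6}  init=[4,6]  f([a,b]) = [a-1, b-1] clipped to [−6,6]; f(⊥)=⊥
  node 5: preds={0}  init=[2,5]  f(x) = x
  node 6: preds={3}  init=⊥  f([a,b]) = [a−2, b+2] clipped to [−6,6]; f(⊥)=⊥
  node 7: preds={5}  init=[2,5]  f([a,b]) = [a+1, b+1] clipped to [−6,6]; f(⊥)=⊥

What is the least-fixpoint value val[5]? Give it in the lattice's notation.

[1,5]

Iteration log — 21 steps:
  step 1. node 0  ⊔preds=⊥  new=[1,5]  stable
  step 2. node 1  ⊔preds=[0,5]  new=[-3,6]  old=[-3,3]  +wl: 
  step 3. node 2  ⊔preds=[-3,6]  new=[-1,-1]  old=⊥  +wl: 1
  step 4. node 3  ⊔preds=⊥  new=[0,5]  stable
  step 5. node 4  ⊔preds=[-1,5]  new=[-2,6]  old=[4,6]  +wl: 
  step 6. node 5  ⊔preds=[1,5]  new=[1,5]  old=[2,5]  +wl: 
  step 7. node 6  ⊔preds=[0,5]  new=[-2,6]  old=⊥  +wl: 3,4
  step 8. node 7  ⊔preds=[1,5]  new=[2,6]  old=[2,5]  +wl: 
  step 9. node 1  ⊔preds=[-1,5]  new=[-3,6]  stable
  step 10. node 3  ⊔preds=[-2,6]  new=[-3,5]  old=[0,5]  +wl: 1,6
  step 11. node 4  ⊔preds=[-3,6]  new=[-4,6]  old=[-2,6]  +wl: 
  step 12. node 1  ⊔preds=[-3,5]  new=[-4,6]  old=[-3,6]  +wl: 2
  step 13. node 6  ⊔preds=[-3,5]  new=[-5,6]  old=[-2,6]  +wl: 3,4
  step 14. node 2  ⊔preds=[-4,6]  new=[-1,-1]  stable
  step 15. node 3  ⊔preds=[-5,6]  new=[-6,5]  old=[-3,5]  +wl: 1,6
  step 16. node 4  ⊔preds=[-6,6]  new=[-6,6]  old=[-4,6]  +wl: 
  step 17. node 1  ⊔preds=[-6,5]  new=[-6,6]  old=[-4,6]  +wl: 2
  step 18. node 6  ⊔preds=[-6,5]  new=[-6,6]  old=[-5,6]  +wl: 3,4
  step 19. node 2  ⊔preds=[-6,6]  new=[-1,-1]  stable
  step 20. node 3  ⊔preds=[-6,6]  new=[-6,5]  stable
  step 21. node 4  ⊔preds=[-6,6]  new=[-6,6]  stable

Least fixpoint reached:
  node 0: [1,5]
  node 1: [-6,6]
  node 2: [-1,-1]
  node 3: [-6,5]
  node 4: [-6,6]
  node 5: [1,5]
  node 6: [-6,6]
  node 7: [2,6]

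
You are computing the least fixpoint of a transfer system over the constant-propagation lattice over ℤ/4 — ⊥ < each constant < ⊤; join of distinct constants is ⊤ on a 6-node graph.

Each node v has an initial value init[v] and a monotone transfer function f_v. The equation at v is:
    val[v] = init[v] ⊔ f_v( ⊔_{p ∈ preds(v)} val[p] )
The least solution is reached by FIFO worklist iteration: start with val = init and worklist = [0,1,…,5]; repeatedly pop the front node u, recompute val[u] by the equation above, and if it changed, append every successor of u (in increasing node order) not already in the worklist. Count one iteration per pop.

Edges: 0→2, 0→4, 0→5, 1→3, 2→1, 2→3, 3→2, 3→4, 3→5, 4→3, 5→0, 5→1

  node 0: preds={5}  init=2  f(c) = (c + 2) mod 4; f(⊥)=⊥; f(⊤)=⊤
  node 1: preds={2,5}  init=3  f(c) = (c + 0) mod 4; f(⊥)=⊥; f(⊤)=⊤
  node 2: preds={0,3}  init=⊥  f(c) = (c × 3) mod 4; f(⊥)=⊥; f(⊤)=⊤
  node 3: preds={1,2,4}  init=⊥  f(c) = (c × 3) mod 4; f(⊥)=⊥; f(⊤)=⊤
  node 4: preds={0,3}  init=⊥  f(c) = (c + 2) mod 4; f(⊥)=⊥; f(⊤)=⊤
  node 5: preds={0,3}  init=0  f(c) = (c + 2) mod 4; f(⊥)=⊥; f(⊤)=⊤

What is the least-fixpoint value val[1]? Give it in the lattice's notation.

⊤

Worklist (14 pops):
  #1 pop 0: in=0 → 2 (no change)
  #2 pop 1: in=0 → ⊤ (was 3); enqueue []
  #3 pop 2: in=2 → 2 (was ⊥); enqueue [1]
  #4 pop 3: in=⊤ → ⊤ (was ⊥); enqueue [2]
  #5 pop 4: in=⊤ → ⊤ (was ⊥); enqueue [3]
  #6 pop 5: in=⊤ → ⊤ (was 0); enqueue [0]
  #7 pop 1: in=⊤ → ⊤ (no change)
  #8 pop 2: in=⊤ → ⊤ (was 2); enqueue [1]
  #9 pop 3: in=⊤ → ⊤ (no change)
  #10 pop 0: in=⊤ → ⊤ (was 2); enqueue [2,4,5]
  #11 pop 1: in=⊤ → ⊤ (no change)
  #12 pop 2: in=⊤ → ⊤ (no change)
  #13 pop 4: in=⊤ → ⊤ (no change)
  #14 pop 5: in=⊤ → ⊤ (no change)

Fixpoint:
  val[0] = ⊤
  val[1] = ⊤
  val[2] = ⊤
  val[3] = ⊤
  val[4] = ⊤
  val[5] = ⊤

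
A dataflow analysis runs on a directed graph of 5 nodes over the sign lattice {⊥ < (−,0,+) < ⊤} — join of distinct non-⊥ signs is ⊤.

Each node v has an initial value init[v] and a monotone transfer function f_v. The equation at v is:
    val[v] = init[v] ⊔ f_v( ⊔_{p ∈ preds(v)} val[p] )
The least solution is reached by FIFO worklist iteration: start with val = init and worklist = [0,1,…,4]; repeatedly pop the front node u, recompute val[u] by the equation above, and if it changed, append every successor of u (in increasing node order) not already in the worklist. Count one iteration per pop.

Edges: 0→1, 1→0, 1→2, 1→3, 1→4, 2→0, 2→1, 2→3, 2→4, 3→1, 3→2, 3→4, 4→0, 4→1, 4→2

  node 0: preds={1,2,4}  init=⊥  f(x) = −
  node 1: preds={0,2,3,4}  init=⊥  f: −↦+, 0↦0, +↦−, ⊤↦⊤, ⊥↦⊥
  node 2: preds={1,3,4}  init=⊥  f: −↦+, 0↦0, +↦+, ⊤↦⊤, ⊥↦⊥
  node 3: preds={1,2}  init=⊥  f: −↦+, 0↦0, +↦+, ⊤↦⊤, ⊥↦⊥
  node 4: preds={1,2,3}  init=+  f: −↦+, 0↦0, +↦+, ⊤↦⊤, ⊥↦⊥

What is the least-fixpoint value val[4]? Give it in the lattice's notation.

⊤

Iteration log — 8 steps:
  step 1. node 0  ⊔preds=+  new=−  old=⊥  +wl: 
  step 2. node 1  ⊔preds=⊤  new=⊤  old=⊥  +wl: 0
  step 3. node 2  ⊔preds=⊤  new=⊤  old=⊥  +wl: 1
  step 4. node 3  ⊔preds=⊤  new=⊤  old=⊥  +wl: 2
  step 5. node 4  ⊔preds=⊤  new=⊤  old=+  +wl: 
  step 6. node 0  ⊔preds=⊤  new=−  stable
  step 7. node 1  ⊔preds=⊤  new=⊤  stable
  step 8. node 2  ⊔preds=⊤  new=⊤  stable

Least fixpoint reached:
  node 0: −
  node 1: ⊤
  node 2: ⊤
  node 3: ⊤
  node 4: ⊤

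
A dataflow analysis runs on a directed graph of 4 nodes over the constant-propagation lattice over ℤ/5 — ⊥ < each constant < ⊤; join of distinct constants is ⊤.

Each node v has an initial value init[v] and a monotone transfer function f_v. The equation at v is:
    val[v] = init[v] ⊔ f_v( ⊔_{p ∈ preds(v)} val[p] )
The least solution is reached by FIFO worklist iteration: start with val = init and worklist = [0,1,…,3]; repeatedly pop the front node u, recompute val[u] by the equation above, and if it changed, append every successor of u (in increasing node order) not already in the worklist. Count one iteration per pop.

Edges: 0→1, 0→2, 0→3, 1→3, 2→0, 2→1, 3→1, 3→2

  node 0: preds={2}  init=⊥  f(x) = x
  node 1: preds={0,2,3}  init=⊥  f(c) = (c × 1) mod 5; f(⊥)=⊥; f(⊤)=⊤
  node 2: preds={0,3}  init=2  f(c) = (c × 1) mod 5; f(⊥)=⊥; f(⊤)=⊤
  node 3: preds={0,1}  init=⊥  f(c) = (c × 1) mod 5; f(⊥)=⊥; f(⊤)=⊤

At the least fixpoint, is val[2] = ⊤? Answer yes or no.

Trace (6 dequeues):
  [1] u=0 | in 2 | out 2 | prev ⊥ | push {}
  [2] u=1 | in 2 | out 2 | prev ⊥ | push {}
  [3] u=2 | in 2 | out 2 | ==
  [4] u=3 | in 2 | out 2 | prev ⊥ | push {1,2}
  [5] u=1 | in 2 | out 2 | ==
  [6] u=2 | in 2 | out 2 | ==

Converged values:
  [0] 2
  [1] 2
  [2] 2
  [3] 2

no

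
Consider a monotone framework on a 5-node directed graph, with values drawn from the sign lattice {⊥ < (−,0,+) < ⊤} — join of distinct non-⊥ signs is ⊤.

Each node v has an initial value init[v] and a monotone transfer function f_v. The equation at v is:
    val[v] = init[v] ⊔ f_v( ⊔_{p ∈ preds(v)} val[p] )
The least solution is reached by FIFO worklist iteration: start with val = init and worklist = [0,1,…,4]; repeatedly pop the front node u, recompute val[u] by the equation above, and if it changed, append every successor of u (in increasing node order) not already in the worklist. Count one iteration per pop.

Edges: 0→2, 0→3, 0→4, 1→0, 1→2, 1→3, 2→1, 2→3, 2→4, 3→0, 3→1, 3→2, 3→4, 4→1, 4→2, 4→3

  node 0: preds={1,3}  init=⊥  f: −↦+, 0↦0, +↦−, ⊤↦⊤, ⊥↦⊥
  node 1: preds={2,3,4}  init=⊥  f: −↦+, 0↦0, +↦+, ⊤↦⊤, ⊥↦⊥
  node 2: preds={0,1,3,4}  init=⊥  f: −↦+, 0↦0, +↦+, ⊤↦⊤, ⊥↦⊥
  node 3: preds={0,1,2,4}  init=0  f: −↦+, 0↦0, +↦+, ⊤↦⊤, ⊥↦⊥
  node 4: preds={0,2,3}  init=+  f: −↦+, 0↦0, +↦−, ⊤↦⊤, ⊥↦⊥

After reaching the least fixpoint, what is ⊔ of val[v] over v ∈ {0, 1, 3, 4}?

Iteration log — 10 steps:
  step 1. node 0  ⊔preds=0  new=0  old=⊥  +wl: 
  step 2. node 1  ⊔preds=⊤  new=⊤  old=⊥  +wl: 0
  step 3. node 2  ⊔preds=⊤  new=⊤  old=⊥  +wl: 1
  step 4. node 3  ⊔preds=⊤  new=⊤  old=0  +wl: 2
  step 5. node 4  ⊔preds=⊤  new=⊤  old=+  +wl: 3
  step 6. node 0  ⊔preds=⊤  new=⊤  old=0  +wl: 4
  step 7. node 1  ⊔preds=⊤  new=⊤  stable
  step 8. node 2  ⊔preds=⊤  new=⊤  stable
  step 9. node 3  ⊔preds=⊤  new=⊤  stable
  step 10. node 4  ⊔preds=⊤  new=⊤  stable

Least fixpoint reached:
  node 0: ⊤
  node 1: ⊤
  node 2: ⊤
  node 3: ⊤
  node 4: ⊤

⊤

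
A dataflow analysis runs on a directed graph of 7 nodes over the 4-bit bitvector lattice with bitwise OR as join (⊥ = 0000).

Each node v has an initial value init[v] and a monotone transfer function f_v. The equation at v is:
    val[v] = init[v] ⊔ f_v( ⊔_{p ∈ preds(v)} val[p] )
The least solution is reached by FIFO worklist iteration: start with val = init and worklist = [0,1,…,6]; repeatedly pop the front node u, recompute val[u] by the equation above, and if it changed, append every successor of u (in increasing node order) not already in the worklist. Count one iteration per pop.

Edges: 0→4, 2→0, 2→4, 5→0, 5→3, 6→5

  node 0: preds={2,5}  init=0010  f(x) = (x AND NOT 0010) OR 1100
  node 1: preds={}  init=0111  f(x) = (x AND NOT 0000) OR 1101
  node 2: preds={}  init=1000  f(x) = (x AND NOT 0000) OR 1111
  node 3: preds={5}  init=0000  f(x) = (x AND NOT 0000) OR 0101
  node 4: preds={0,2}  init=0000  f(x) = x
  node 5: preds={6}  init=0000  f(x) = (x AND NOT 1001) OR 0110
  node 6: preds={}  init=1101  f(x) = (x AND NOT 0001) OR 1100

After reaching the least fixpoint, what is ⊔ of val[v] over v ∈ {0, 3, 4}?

Iteration log — 10 steps:
  step 1. node 0  ⊔preds=1000  new=1110  old=0010  +wl: 
  step 2. node 1  ⊔preds=0000  new=1111  old=0111  +wl: 
  step 3. node 2  ⊔preds=0000  new=1111  old=1000  +wl: 0
  step 4. node 3  ⊔preds=0000  new=0101  old=0000  +wl: 
  step 5. node 4  ⊔preds=1111  new=1111  old=0000  +wl: 
  step 6. node 5  ⊔preds=1101  new=0110  old=0000  +wl: 3
  step 7. node 6  ⊔preds=0000  new=1101  stable
  step 8. node 0  ⊔preds=1111  new=1111  old=1110  +wl: 4
  step 9. node 3  ⊔preds=0110  new=0111  old=0101  +wl: 
  step 10. node 4  ⊔preds=1111  new=1111  stable

Least fixpoint reached:
  node 0: 1111
  node 1: 1111
  node 2: 1111
  node 3: 0111
  node 4: 1111
  node 5: 0110
  node 6: 1101

1111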